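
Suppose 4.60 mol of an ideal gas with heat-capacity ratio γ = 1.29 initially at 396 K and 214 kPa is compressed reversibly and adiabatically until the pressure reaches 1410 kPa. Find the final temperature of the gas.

V₁ = nRT₁/P₁ = 4.60×8.314×396/214 = 70.8 L.
Adiabatic: T₂/T₁ = (P₂/P₁)^((γ−1)/γ) ⇒ T₂ = 396×(6.59)^0.225 = 605 K; V₂ = 16.4 L.

605 K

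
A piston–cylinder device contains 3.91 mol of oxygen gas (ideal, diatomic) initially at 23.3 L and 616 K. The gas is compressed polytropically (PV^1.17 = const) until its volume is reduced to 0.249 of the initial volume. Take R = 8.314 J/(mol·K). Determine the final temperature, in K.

780 K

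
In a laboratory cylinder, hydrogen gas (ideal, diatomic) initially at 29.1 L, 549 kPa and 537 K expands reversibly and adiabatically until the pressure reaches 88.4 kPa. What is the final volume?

Adiabatic: T₂/T₁ = (P₂/P₁)^((γ−1)/γ) ⇒ T₂ = 537×(0.161)^0.286 = 319 K; V₂ = 107 L.

107 L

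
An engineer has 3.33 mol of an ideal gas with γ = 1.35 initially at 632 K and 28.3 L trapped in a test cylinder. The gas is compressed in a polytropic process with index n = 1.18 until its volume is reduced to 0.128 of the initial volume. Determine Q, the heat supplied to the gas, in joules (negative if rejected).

P₁ = nRT₁/V₁ = 3.33×8.314×632/28.3 = 618 kPa.
Polytropic n=1.18: T₂ = T₁(V₁/V₂)^(n−1) = 632×(7.81)^0.18 = 915 K; P₂ = P₁(V₁/V₂)^n = 6990 kPa.
W = (P₁V₁−P₂V₂)/(n−1) = (618×28.3−6990×3.62)/0.18 = -43500 J.
ΔU = nCvΔT = 3.33×23.8×(915−632) = 22400 J.
Q = ΔU + W = -21100 J.

-21100 J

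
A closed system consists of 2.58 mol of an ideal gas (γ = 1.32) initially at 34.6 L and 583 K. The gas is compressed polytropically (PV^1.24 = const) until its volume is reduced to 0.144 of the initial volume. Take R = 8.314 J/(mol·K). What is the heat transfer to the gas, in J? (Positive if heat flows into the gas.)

P₁ = nRT₁/V₁ = 2.58×8.314×583/34.6 = 361 kPa.
Polytropic n=1.24: T₂ = T₁(V₁/V₂)^(n−1) = 583×(6.94)^0.24 = 928 K; P₂ = P₁(V₁/V₂)^n = 4000 kPa.
W = (P₁V₁−P₂V₂)/(n−1) = (361×34.6−4000×4.98)/0.24 = -30900 J.
ΔU = nCvΔT = 2.58×26.0×(928−583) = 23100 J.
Q = ΔU + W = -7710 J.

-7710 J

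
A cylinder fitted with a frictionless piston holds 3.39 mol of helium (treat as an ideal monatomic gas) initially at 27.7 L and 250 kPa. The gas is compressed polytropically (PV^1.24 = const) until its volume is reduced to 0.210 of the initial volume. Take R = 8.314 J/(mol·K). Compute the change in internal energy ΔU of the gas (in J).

4720 J

T₁ = P₁V₁/(nR) = 250×27.7/(3.39×8.314) = 246 K.
Polytropic n=1.24: T₂ = T₁(V₁/V₂)^(n−1) = 246×(4.76)^0.24 = 357 K; P₂ = P₁(V₁/V₂)^n = 1730 kPa.
For an ideal gas ΔU = nCvΔT with Cv = (3/2)R = 12.5 J/(mol·K).
ΔU = 3.39×12.5×(357−246) = 4720 J.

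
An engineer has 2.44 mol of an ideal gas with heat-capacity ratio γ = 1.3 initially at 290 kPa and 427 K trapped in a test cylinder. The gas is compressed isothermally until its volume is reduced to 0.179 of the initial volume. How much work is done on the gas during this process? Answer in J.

14900 J

V₁ = nRT₁/P₁ = 2.44×8.314×427/290 = 29.9 L.
Isothermal: T stays 427 K; PV = const ⇒ V₂ = 5.35 L, P₂ = 1620 kPa.
W = nRT ln(V₂/V₁) = 2.44×8.314×427×ln(0.179) = -14900 J.
Work done on the gas = −W_by = 14900 J.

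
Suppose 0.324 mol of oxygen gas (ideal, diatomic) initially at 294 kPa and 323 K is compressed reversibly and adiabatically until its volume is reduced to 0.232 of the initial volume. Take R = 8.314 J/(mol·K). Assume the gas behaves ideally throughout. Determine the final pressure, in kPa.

V₁ = nRT₁/P₁ = 0.324×8.314×323/294 = 2.96 L.
Adiabatic: TV^(γ−1) = const ⇒ T₂ = 323×(4.31)^0.400 = 579 K; PV^γ = const ⇒ P₂ = 2270 kPa.

2270 kPa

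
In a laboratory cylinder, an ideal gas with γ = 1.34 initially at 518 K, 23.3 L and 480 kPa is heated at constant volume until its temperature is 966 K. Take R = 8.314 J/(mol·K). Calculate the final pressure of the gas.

Isochoric: V stays 23.3 L; P/T = const ⇒ T₂ = 966 K, P₂ = 895 kPa.

895 kPa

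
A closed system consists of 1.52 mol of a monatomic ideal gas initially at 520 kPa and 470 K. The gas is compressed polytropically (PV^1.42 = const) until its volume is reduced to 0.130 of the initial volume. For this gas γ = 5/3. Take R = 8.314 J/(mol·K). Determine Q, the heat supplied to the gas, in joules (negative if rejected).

-7090 J

V₁ = nRT₁/P₁ = 1.52×8.314×470/520 = 11.4 L.
Polytropic n=1.42: T₂ = T₁(V₁/V₂)^(n−1) = 470×(7.69)^0.42 = 1110 K; P₂ = P₁(V₁/V₂)^n = 9420 kPa.
W = (P₁V₁−P₂V₂)/(n−1) = (520×11.4−9420×1.48)/0.42 = -19200 J.
ΔU = nCvΔT = 1.52×12.5×(1110−470) = 12100 J.
Q = ΔU + W = -7090 J.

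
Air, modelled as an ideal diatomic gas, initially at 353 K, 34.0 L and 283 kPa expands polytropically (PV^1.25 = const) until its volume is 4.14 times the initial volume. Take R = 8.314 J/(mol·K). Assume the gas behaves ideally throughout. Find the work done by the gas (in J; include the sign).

n = P₁V₁/(RT₁) = 283×34.0/(8.314×353) = 3.28 mol.
Polytropic n=1.25: T₂ = T₁(V₁/V₂)^(n−1) = 353×(0.242)^0.25 = 247 K; P₂ = P₁(V₁/V₂)^n = 47.9 kPa.
W = (P₁V₁−P₂V₂)/(n−1) = (283×34.0−47.9×141)/0.25 = 11500 J.

11500 J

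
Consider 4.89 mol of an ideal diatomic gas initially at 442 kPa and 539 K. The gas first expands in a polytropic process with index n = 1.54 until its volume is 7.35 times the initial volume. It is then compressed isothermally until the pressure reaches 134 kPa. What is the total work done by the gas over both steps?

12700 J

V₁ = nRT₁/P₁ = 4.89×8.314×539/442 = 49.6 L.
Step 1 — Polytropic n=1.54: T₂ = T₁(V₁/V₂)^(n−1) = 539×(0.136)^0.54 = 184 K; P₂ = P₁(V₁/V₂)^n = 20.5 kPa.
W = (P₁V₁−P₂V₂)/(n−1) = (442×49.6−20.5×364)/0.54 = 26800 J.
ΔU = nCvΔT = 4.89×20.8×(184−539) = -36100 J.
Q = ΔU + W = -9370 J.
State after step 1: P = 20.5 kPa, V = 364 L, T = 184 K.
Step 2 — Isothermal: T stays 184 K; PV = const ⇒ V₂ = 55.7 L, P₂ = 134 kPa.
ΔU = 0 (ideal gas, T constant).
W = nRT ln(V₂/V₁) = 4.89×8.314×184×ln(0.153) = -14000 J.
Q = ΔU + W = -14000 J.
Net over both steps: W = 12700 J, Q = -23400 J, ΔU = -36100 J.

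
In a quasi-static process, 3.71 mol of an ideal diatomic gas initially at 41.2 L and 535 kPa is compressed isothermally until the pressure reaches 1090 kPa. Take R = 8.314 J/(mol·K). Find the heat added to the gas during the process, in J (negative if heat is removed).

-15700 J

T₁ = P₁V₁/(nR) = 535×41.2/(3.71×8.314) = 715 K.
Isothermal: T stays 715 K; PV = const ⇒ V₂ = 20.2 L, P₂ = 1090 kPa.
ΔU = 0 (ideal gas, T constant).
W = nRT ln(V₂/V₁) = 3.71×8.314×715×ln(0.491) = -15700 J.
Q = ΔU + W = -15700 J.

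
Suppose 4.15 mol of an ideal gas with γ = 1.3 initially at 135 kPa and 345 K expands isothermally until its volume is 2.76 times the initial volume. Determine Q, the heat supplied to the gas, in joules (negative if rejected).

12100 J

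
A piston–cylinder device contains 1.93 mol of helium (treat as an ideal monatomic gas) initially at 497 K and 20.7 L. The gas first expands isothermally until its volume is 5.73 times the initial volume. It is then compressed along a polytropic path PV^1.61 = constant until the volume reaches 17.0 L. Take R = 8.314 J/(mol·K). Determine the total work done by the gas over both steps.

P₁ = nRT₁/V₁ = 1.93×8.314×497/20.7 = 385 kPa.
Step 1 — Isothermal: T stays 497 K; PV = const ⇒ V₂ = 119 L, P₂ = 67.2 kPa.
ΔU = 0 (ideal gas, T constant).
W = nRT ln(V₂/V₁) = 1.93×8.314×497×ln(5.73) = 13900 J.
Q = ΔU + W = 13900 J.
State after step 1: P = 67.2 kPa, V = 119 L, T = 497 K.
Step 2 — Polytropic n=1.61: T₂ = T₁(V₁/V₂)^(n−1) = 497×(6.98)^0.61 = 1630 K; P₂ = P₁(V₁/V₂)^n = 1530 kPa.
W = (P₁V₁−P₂V₂)/(n−1) = (67.2×119−1530×17.0)/0.61 = -29700 J.
ΔU = nCvΔT = 1.93×12.5×(1630−497) = 27200 J.
Q = ΔU + W = -2520 J.
Net over both steps: W = -15800 J, Q = 11400 J, ΔU = 27200 J.

-15800 J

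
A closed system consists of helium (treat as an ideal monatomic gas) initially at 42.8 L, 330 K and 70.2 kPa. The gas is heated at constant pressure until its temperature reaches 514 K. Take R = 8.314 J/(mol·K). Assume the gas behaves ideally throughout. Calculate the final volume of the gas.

Isobaric: P stays 70.2 kPa; V/T = const ⇒ T₂ = 514 K, V₂ = 66.7 L.

66.7 L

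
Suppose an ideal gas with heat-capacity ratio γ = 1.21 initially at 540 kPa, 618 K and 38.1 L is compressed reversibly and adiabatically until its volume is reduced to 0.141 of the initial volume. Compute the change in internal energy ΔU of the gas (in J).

n = P₁V₁/(RT₁) = 540×38.1/(8.314×618) = 4.00 mol.
Adiabatic: TV^(γ−1) = const ⇒ T₂ = 618×(7.09)^0.210 = 933 K; PV^γ = const ⇒ P₂ = 5780 kPa.
For an ideal gas ΔU = nCvΔT with Cv = R/(γ−1) = 39.6 J/(mol·K).
ΔU = 4.00×39.6×(933−618) = 49900 J.

49900 J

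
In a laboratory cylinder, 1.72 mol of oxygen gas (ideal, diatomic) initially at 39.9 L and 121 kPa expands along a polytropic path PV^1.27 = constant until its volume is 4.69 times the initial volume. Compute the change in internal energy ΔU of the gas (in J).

-4120 J

T₁ = P₁V₁/(nR) = 121×39.9/(1.72×8.314) = 338 K.
Polytropic n=1.27: T₂ = T₁(V₁/V₂)^(n−1) = 338×(0.213)^0.27 = 222 K; P₂ = P₁(V₁/V₂)^n = 17.0 kPa.
For an ideal gas ΔU = nCvΔT with Cv = (5/2)R = 20.8 J/(mol·K).
ΔU = 1.72×20.8×(222−338) = -4120 J.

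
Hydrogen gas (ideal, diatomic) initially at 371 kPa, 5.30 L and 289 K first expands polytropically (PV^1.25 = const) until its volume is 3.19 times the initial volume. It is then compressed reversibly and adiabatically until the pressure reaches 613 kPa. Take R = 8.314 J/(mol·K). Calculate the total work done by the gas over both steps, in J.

-767 J

n = P₁V₁/(RT₁) = 371×5.30/(8.314×289) = 0.818 mol.
Step 1 — Polytropic n=1.25: T₂ = T₁(V₁/V₂)^(n−1) = 289×(0.313)^0.25 = 216 K; P₂ = P₁(V₁/V₂)^n = 87.0 kPa.
W = (P₁V₁−P₂V₂)/(n−1) = (371×5.30−87.0×16.9)/0.25 = 1980 J.
ΔU = nCvΔT = 0.818×20.8×(216−289) = -1240 J.
Q = ΔU + W = 742 J.
State after step 1: P = 87.0 kPa, V = 16.9 L, T = 216 K.
Step 2 — Adiabatic: T₂/T₁ = (P₂/P₁)^((γ−1)/γ) ⇒ T₂ = 216×(7.04)^0.286 = 378 K; V₂ = 4.19 L.
ΔU = nCvΔT = 0.818×20.8×(378−216) = 2750 J.
Q = 0 for an adiabatic process, so W = −ΔU = -2750 J.
Net over both steps: W = -767 J, Q = 742 J, ΔU = 1510 J.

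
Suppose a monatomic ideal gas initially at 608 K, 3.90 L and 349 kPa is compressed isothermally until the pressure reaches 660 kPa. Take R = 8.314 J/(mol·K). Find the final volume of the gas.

Isothermal: T stays 608 K; PV = const ⇒ V₂ = 2.06 L, P₂ = 660 kPa.

2.06 L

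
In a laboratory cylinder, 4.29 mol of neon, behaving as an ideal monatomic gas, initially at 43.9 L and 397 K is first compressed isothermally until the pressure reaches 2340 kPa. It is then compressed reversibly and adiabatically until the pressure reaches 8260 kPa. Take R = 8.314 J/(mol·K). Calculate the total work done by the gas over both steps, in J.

P₁ = nRT₁/V₁ = 4.29×8.314×397/43.9 = 323 kPa.
Step 1 — Isothermal: T stays 397 K; PV = const ⇒ V₂ = 6.05 L, P₂ = 2340 kPa.
ΔU = 0 (ideal gas, T constant).
W = nRT ln(V₂/V₁) = 4.29×8.314×397×ln(0.138) = -28100 J.
Q = ΔU + W = -28100 J.
State after step 1: P = 2340 kPa, V = 6.05 L, T = 397 K.
Step 2 — Adiabatic: T₂/T₁ = (P₂/P₁)^((γ−1)/γ) ⇒ T₂ = 397×(3.53)^0.400 = 658 K; V₂ = 2.84 L.
ΔU = nCvΔT = 4.29×12.5×(658−397) = 13900 J.
Q = 0 for an adiabatic process, so W = −ΔU = -13900 J.
Net over both steps: W = -42000 J, Q = -28100 J, ΔU = 13900 J.

-42000 J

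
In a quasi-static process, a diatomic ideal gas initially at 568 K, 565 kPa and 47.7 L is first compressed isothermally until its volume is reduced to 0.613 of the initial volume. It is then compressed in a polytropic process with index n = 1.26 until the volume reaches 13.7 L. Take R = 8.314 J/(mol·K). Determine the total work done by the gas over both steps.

-35800 J

n = P₁V₁/(RT₁) = 565×47.7/(8.314×568) = 5.71 mol.
Step 1 — Isothermal: T stays 568 K; PV = const ⇒ V₂ = 29.2 L, P₂ = 922 kPa.
ΔU = 0 (ideal gas, T constant).
W = nRT ln(V₂/V₁) = 5.71×8.314×568×ln(0.613) = -13200 J.
Q = ΔU + W = -13200 J.
State after step 1: P = 922 kPa, V = 29.2 L, T = 568 K.
Step 2 — Polytropic n=1.26: T₂ = T₁(V₁/V₂)^(n−1) = 568×(2.13)^0.26 = 692 K; P₂ = P₁(V₁/V₂)^n = 2400 kPa.
W = (P₁V₁−P₂V₂)/(n−1) = (922×29.2−2400×13.7)/0.26 = -22600 J.
ΔU = nCvΔT = 5.71×20.8×(692−568) = 14700 J.
Q = ΔU + W = -7900 J.
Net over both steps: W = -35800 J, Q = -21100 J, ΔU = 14700 J.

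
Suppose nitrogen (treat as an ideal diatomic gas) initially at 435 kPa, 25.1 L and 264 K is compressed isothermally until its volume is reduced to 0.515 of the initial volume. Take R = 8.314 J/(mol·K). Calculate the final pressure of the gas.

Isothermal: T stays 264 K; PV = const ⇒ V₂ = 12.9 L, P₂ = 845 kPa.

845 kPa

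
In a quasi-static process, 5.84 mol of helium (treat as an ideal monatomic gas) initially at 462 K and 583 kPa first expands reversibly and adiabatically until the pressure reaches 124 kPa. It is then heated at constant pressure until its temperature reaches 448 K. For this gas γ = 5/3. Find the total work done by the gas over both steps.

V₁ = nRT₁/P₁ = 5.84×8.314×462/583 = 38.5 L.
Step 1 — Adiabatic: T₂/T₁ = (P₂/P₁)^((γ−1)/γ) ⇒ T₂ = 462×(0.213)^0.400 = 249 K; V₂ = 97.4 L.
ΔU = nCvΔT = 5.84×12.5×(249−462) = -15500 J.
Q = 0 for an adiabatic process, so W = −ΔU = 15500 J.
State after step 1: P = 124 kPa, V = 97.4 L, T = 249 K.
Step 2 — Isobaric: P stays 124 kPa; V/T = const ⇒ T₂ = 448 K, V₂ = 175 L.
W = PΔV = 124×(175−97.4) kPa·L = 9670 J.
ΔU = nCvΔT = 5.84×12.5×(448−249) = 14500 J.
Q = ΔU + W = nCpΔT = 24200 J.
Net over both steps: W = 25200 J, Q = 24200 J, ΔU = -1020 J.

25200 J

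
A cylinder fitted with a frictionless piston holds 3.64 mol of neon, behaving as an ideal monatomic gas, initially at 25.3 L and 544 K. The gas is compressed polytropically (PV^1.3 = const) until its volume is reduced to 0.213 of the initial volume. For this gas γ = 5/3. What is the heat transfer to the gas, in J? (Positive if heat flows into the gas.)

P₁ = nRT₁/V₁ = 3.64×8.314×544/25.3 = 651 kPa.
Polytropic n=1.3: T₂ = T₁(V₁/V₂)^(n−1) = 544×(4.69)^0.30 = 865 K; P₂ = P₁(V₁/V₂)^n = 4860 kPa.
W = (P₁V₁−P₂V₂)/(n−1) = (651×25.3−4860×5.39)/0.30 = -32400 J.
ΔU = nCvΔT = 3.64×12.5×(865−544) = 14600 J.
Q = ΔU + W = -17800 J.

-17800 J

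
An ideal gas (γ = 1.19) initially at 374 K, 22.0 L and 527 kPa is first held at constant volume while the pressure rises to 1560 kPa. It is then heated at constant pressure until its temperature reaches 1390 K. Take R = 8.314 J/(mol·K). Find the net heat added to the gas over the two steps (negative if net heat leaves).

n = P₁V₁/(RT₁) = 527×22.0/(8.314×374) = 3.73 mol.
Step 1 — Isochoric: V stays 22.0 L; P/T = const ⇒ T₂ = 1110 K, P₂ = 1560 kPa.
W = 0 (no volume change).
ΔU = nCvΔT = 3.73×43.8×(1110−374) = 120000 J.
Q = ΔU = 120000 J.
State after step 1: P = 1560 kPa, V = 22.0 L, T = 1110 K.
Step 2 — Isobaric: P stays 1560 kPa; V/T = const ⇒ T₂ = 1390 K, V₂ = 27.6 L.
W = PΔV = 1560×(27.6−22.0) kPa·L = 8770 J.
ΔU = nCvΔT = 3.73×43.8×(1390−1110) = 46200 J.
Q = ΔU + W = nCpΔT = 54900 J.
Net over both steps: W = 8770 J, Q = 175000 J, ΔU = 166000 J.

175000 J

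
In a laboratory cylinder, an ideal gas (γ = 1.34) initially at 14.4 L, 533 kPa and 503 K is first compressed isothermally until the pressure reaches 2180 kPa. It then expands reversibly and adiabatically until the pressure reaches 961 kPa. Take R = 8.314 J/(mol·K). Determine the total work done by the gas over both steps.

-6570 J

n = P₁V₁/(RT₁) = 533×14.4/(8.314×503) = 1.84 mol.
Step 1 — Isothermal: T stays 503 K; PV = const ⇒ V₂ = 3.52 L, P₂ = 2180 kPa.
ΔU = 0 (ideal gas, T constant).
W = nRT ln(V₂/V₁) = 1.84×8.314×503×ln(0.244) = -10800 J.
Q = ΔU + W = -10800 J.
State after step 1: P = 2180 kPa, V = 3.52 L, T = 503 K.
Step 2 — Adiabatic: T₂/T₁ = (P₂/P₁)^((γ−1)/γ) ⇒ T₂ = 503×(0.441)^0.254 = 409 K; V₂ = 6.49 L.
ΔU = nCvΔT = 1.84×24.5×(409−503) = -4240 J.
Q = 0 for an adiabatic process, so W = −ΔU = 4240 J.
Net over both steps: W = -6570 J, Q = -10800 J, ΔU = -4240 J.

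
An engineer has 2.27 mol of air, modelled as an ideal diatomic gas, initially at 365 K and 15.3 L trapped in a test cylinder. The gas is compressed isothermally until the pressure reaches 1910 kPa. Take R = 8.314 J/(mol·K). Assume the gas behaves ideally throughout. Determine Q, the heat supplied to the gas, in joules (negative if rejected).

-9950 J

P₁ = nRT₁/V₁ = 2.27×8.314×365/15.3 = 450 kPa.
Isothermal: T stays 365 K; PV = const ⇒ V₂ = 3.61 L, P₂ = 1910 kPa.
ΔU = 0 (ideal gas, T constant).
W = nRT ln(V₂/V₁) = 2.27×8.314×365×ln(0.236) = -9950 J.
Q = ΔU + W = -9950 J.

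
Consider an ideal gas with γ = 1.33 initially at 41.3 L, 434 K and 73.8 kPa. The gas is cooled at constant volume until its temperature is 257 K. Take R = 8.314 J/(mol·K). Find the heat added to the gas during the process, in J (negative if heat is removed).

-3770 J

n = P₁V₁/(RT₁) = 73.8×41.3/(8.314×434) = 0.845 mol.
Isochoric: V stays 41.3 L; P/T = const ⇒ T₂ = 257 K, P₂ = 43.7 kPa.
W = 0 (no volume change).
ΔU = nCvΔT = 0.845×25.2×(257−434) = -3770 J.
Q = ΔU = -3770 J.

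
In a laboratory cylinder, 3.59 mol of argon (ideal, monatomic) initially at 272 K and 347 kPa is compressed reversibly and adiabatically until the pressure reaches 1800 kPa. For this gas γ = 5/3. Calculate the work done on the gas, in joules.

V₁ = nRT₁/P₁ = 3.59×8.314×272/347 = 23.4 L.
Adiabatic: T₂/T₁ = (P₂/P₁)^((γ−1)/γ) ⇒ T₂ = 272×(5.19)^0.400 = 525 K; V₂ = 8.71 L.
ΔU = nCvΔT = 3.59×12.5×(525−272) = 11300 J.
Q = 0 for an adiabatic process, so W = −ΔU = -11300 J.
Work done on the gas = −W_by = 11300 J.

11300 J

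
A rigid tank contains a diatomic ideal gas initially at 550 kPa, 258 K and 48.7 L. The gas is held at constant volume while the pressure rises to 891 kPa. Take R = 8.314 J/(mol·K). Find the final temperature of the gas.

Isochoric: V stays 48.7 L; P/T = const ⇒ T₂ = 418 K, P₂ = 891 kPa.

418 K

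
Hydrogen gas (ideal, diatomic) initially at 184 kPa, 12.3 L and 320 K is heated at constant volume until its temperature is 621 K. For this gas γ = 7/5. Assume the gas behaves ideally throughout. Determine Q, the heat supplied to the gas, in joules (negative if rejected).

5320 J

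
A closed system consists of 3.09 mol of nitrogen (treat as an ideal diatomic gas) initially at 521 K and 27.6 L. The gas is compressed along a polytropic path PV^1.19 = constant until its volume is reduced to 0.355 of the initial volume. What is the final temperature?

P₁ = nRT₁/V₁ = 3.09×8.314×521/27.6 = 485 kPa.
Polytropic n=1.19: T₂ = T₁(V₁/V₂)^(n−1) = 521×(2.82)^0.19 = 634 K; P₂ = P₁(V₁/V₂)^n = 1660 kPa.

634 K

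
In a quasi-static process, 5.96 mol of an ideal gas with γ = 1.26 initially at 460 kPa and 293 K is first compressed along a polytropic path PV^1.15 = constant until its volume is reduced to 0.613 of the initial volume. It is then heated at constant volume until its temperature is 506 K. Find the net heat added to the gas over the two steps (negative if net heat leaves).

33200 J

V₁ = nRT₁/P₁ = 5.96×8.314×293/460 = 31.6 L.
Step 1 — Polytropic n=1.15: T₂ = T₁(V₁/V₂)^(n−1) = 293×(1.63)^0.15 = 315 K; P₂ = P₁(V₁/V₂)^n = 808 kPa.
W = (P₁V₁−P₂V₂)/(n−1) = (460×31.6−808×19.3)/0.15 = -7370 J.
ΔU = nCvΔT = 5.96×32.0×(315−293) = 4250 J.
Q = ΔU + W = -3120 J.
State after step 1: P = 808 kPa, V = 19.3 L, T = 315 K.
Step 2 — Isochoric: V stays 19.3 L; P/T = const ⇒ T₂ = 506 K, P₂ = 1300 kPa.
W = 0 (no volume change).
ΔU = nCvΔT = 5.96×32.0×(506−315) = 36300 J.
Q = ΔU = 36300 J.
Net over both steps: W = -7370 J, Q = 33200 J, ΔU = 40600 J.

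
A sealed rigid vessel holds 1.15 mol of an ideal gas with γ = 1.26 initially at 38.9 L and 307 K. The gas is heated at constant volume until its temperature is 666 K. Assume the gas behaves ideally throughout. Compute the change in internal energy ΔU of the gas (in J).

P₁ = nRT₁/V₁ = 1.15×8.314×307/38.9 = 75.5 kPa.
Isochoric: V stays 38.9 L; P/T = const ⇒ T₂ = 666 K, P₂ = 164 kPa.
For an ideal gas ΔU = nCvΔT with Cv = R/(γ−1) = 32.0 J/(mol·K).
ΔU = 1.15×32.0×(666−307) = 13200 J.

13200 J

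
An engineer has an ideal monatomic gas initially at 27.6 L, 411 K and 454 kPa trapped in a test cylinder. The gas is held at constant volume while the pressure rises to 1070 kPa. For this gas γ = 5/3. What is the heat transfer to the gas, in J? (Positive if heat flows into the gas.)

n = P₁V₁/(RT₁) = 454×27.6/(8.314×411) = 3.67 mol.
Isochoric: V stays 27.6 L; P/T = const ⇒ T₂ = 969 K, P₂ = 1070 kPa.
W = 0 (no volume change).
ΔU = nCvΔT = 3.67×12.5×(969−411) = 25500 J.
Q = ΔU = 25500 J.

25500 J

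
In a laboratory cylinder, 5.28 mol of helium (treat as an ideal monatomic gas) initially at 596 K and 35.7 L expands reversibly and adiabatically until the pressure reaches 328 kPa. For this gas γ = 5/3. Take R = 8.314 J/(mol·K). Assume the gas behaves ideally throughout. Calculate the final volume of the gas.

P₁ = nRT₁/V₁ = 5.28×8.314×596/35.7 = 733 kPa.
Adiabatic: T₂/T₁ = (P₂/P₁)^((γ−1)/γ) ⇒ T₂ = 596×(0.448)^0.400 = 432 K; V₂ = 57.8 L.

57.8 L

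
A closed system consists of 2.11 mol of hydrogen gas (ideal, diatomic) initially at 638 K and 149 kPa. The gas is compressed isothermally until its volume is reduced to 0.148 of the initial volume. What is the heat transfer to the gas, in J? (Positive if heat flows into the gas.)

V₁ = nRT₁/P₁ = 2.11×8.314×638/149 = 75.1 L.
Isothermal: T stays 638 K; PV = const ⇒ V₂ = 11.1 L, P₂ = 1010 kPa.
ΔU = 0 (ideal gas, T constant).
W = nRT ln(V₂/V₁) = 2.11×8.314×638×ln(0.148) = -21400 J.
Q = ΔU + W = -21400 J.

-21400 J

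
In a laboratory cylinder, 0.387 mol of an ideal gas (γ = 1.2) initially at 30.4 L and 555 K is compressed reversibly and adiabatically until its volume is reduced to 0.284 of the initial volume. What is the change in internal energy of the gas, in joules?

2560 J

P₁ = nRT₁/V₁ = 0.387×8.314×555/30.4 = 58.7 kPa.
Adiabatic: TV^(γ−1) = const ⇒ T₂ = 555×(3.52)^0.200 = 714 K; PV^γ = const ⇒ P₂ = 266 kPa.
For an ideal gas ΔU = nCvΔT with Cv = R/(γ−1) = 41.6 J/(mol·K).
ΔU = 0.387×41.6×(714−555) = 2560 J.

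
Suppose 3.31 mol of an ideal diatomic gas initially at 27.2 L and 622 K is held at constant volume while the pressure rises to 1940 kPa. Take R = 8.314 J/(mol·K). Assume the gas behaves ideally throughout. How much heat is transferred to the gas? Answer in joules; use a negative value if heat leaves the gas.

89100 J

P₁ = nRT₁/V₁ = 3.31×8.314×622/27.2 = 629 kPa.
Isochoric: V stays 27.2 L; P/T = const ⇒ T₂ = 1920 K, P₂ = 1940 kPa.
W = 0 (no volume change).
ΔU = nCvΔT = 3.31×20.8×(1920−622) = 89100 J.
Q = ΔU = 89100 J.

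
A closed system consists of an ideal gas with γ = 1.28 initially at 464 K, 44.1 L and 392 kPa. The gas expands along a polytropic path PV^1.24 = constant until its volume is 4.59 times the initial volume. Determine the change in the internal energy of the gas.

-18900 J

n = P₁V₁/(RT₁) = 392×44.1/(8.314×464) = 4.48 mol.
Polytropic n=1.24: T₂ = T₁(V₁/V₂)^(n−1) = 464×(0.218)^0.24 = 322 K; P₂ = P₁(V₁/V₂)^n = 59.2 kPa.
For an ideal gas ΔU = nCvΔT with Cv = R/(γ−1) = 29.7 J/(mol·K).
ΔU = 4.48×29.7×(322−464) = -18900 J.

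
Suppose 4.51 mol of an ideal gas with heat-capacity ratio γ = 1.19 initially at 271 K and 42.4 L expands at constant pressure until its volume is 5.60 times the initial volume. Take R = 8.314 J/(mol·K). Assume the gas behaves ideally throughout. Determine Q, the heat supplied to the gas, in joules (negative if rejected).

P₁ = nRT₁/V₁ = 4.51×8.314×271/42.4 = 240 kPa.
Isobaric: P stays 240 kPa; V/T = const ⇒ T₂ = 1520 K, V₂ = 237 L.
W = PΔV = 240×(237−42.4) kPa·L = 46700 J.
ΔU = nCvΔT = 4.51×43.8×(1520−271) = 246000 J.
Q = ΔU + W = nCpΔT = 293000 J.

293000 J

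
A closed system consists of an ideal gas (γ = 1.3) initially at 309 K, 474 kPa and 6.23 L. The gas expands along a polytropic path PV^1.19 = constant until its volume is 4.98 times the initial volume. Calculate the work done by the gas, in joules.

4090 J

n = P₁V₁/(RT₁) = 474×6.23/(8.314×309) = 1.15 mol.
Polytropic n=1.19: T₂ = T₁(V₁/V₂)^(n−1) = 309×(0.201)^0.19 = 228 K; P₂ = P₁(V₁/V₂)^n = 70.2 kPa.
W = (P₁V₁−P₂V₂)/(n−1) = (474×6.23−70.2×31.0)/0.19 = 4090 J.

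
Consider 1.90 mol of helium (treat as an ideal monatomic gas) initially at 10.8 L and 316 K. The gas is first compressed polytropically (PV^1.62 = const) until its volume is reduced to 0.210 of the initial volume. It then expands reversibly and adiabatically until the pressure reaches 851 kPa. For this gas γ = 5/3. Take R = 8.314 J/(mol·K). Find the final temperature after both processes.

P₁ = nRT₁/V₁ = 1.90×8.314×316/10.8 = 462 kPa.
Step 1 — Polytropic n=1.62: T₂ = T₁(V₁/V₂)^(n−1) = 316×(4.76)^0.62 = 832 K; P₂ = P₁(V₁/V₂)^n = 5790 kPa.
W = (P₁V₁−P₂V₂)/(n−1) = (462×10.8−5790×2.27)/0.62 = -13100 J.
ΔU = nCvΔT = 1.90×12.5×(832−316) = 12200 J.
Q = ΔU + W = -920 J.
State after step 1: P = 5790 kPa, V = 2.27 L, T = 832 K.
Step 2 — Adiabatic: T₂/T₁ = (P₂/P₁)^((γ−1)/γ) ⇒ T₂ = 832×(0.147)^0.400 = 386 K; V₂ = 7.17 L.
ΔU = nCvΔT = 1.90×12.5×(386−832) = -10600 J.
Q = 0 for an adiabatic process, so W = −ΔU = 10600 J.
Net over both steps: W = -2580 J, Q = -920 J, ΔU = 1660 J.

386 K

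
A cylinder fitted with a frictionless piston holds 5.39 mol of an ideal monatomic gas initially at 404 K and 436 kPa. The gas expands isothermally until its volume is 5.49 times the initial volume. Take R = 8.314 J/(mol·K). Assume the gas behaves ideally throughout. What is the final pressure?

79.4 kPa

V₁ = nRT₁/P₁ = 5.39×8.314×404/436 = 41.5 L.
Isothermal: T stays 404 K; PV = const ⇒ V₂ = 228 L, P₂ = 79.4 kPa.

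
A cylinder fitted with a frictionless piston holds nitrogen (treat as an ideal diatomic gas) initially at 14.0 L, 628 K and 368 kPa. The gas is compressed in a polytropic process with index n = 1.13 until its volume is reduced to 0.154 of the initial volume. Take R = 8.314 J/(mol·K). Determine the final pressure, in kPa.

3050 kPa

Polytropic n=1.13: T₂ = T₁(V₁/V₂)^(n−1) = 628×(6.49)^0.13 = 801 K; P₂ = P₁(V₁/V₂)^n = 3050 kPa.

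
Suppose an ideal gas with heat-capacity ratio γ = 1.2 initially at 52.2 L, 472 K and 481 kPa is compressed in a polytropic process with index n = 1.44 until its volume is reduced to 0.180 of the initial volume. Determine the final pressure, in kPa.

5680 kPa

Polytropic n=1.44: T₂ = T₁(V₁/V₂)^(n−1) = 472×(5.56)^0.44 = 1000 K; P₂ = P₁(V₁/V₂)^n = 5680 kPa.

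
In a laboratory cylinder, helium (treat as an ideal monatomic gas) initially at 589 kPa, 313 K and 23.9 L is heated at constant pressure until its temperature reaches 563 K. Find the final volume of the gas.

43.0 L

Isobaric: P stays 589 kPa; V/T = const ⇒ T₂ = 563 K, V₂ = 43.0 L.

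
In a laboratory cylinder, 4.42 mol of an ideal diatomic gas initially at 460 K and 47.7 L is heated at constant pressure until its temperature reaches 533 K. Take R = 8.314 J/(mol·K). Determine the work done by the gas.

P₁ = nRT₁/V₁ = 4.42×8.314×460/47.7 = 354 kPa.
Isobaric: P stays 354 kPa; V/T = const ⇒ T₂ = 533 K, V₂ = 55.3 L.
W = PΔV = 354×(55.3−47.7) kPa·L = 2680 J.

2680 J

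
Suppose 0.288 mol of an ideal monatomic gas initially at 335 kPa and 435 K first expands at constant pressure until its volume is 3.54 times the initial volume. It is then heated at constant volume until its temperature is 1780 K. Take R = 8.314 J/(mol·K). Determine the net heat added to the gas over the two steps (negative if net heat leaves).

7480 J

V₁ = nRT₁/P₁ = 0.288×8.314×435/335 = 3.11 L.
Step 1 — Isobaric: P stays 335 kPa; V/T = const ⇒ T₂ = 1540 K, V₂ = 11.0 L.
W = PΔV = 335×(11.0−3.11) kPa·L = 2650 J.
ΔU = nCvΔT = 0.288×12.5×(1540−435) = 3970 J.
Q = ΔU + W = nCpΔT = 6610 J.
State after step 1: P = 335 kPa, V = 11.0 L, T = 1540 K.
Step 2 — Isochoric: V stays 11.0 L; P/T = const ⇒ T₂ = 1780 K, P₂ = 387 kPa.
W = 0 (no volume change).
ΔU = nCvΔT = 0.288×12.5×(1780−1540) = 862 J.
Q = ΔU = 862 J.
Net over both steps: W = 2650 J, Q = 7480 J, ΔU = 4830 J.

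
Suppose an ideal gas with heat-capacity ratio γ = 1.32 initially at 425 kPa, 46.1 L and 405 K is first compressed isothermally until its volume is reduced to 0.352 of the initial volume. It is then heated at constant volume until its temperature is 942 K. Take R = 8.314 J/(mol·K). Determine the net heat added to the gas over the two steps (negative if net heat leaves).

n = P₁V₁/(RT₁) = 425×46.1/(8.314×405) = 5.82 mol.
Step 1 — Isothermal: T stays 405 K; PV = const ⇒ V₂ = 16.2 L, P₂ = 1210 kPa.
ΔU = 0 (ideal gas, T constant).
W = nRT ln(V₂/V₁) = 5.82×8.314×405×ln(0.352) = -20500 J.
Q = ΔU + W = -20500 J.
State after step 1: P = 1210 kPa, V = 16.2 L, T = 405 K.
Step 2 — Isochoric: V stays 16.2 L; P/T = const ⇒ T₂ = 942 K, P₂ = 2810 kPa.
W = 0 (no volume change).
ΔU = nCvΔT = 5.82×26.0×(942−405) = 81200 J.
Q = ΔU = 81200 J.
Net over both steps: W = -20500 J, Q = 60700 J, ΔU = 81200 J.

60700 J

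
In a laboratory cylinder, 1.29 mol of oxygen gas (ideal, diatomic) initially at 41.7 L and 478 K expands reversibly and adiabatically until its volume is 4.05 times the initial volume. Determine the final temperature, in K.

P₁ = nRT₁/V₁ = 1.29×8.314×478/41.7 = 123 kPa.
Adiabatic: TV^(γ−1) = const ⇒ T₂ = 478×(0.247)^0.400 = 273 K; PV^γ = const ⇒ P₂ = 17.3 kPa.

273 K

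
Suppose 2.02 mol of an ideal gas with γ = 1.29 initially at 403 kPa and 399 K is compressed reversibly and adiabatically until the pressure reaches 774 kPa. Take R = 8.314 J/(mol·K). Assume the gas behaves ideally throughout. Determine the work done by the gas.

V₁ = nRT₁/P₁ = 2.02×8.314×399/403 = 16.6 L.
Adiabatic: T₂/T₁ = (P₂/P₁)^((γ−1)/γ) ⇒ T₂ = 399×(1.92)^0.225 = 462 K; V₂ = 10.0 L.
ΔU = nCvΔT = 2.02×28.7×(462−399) = 3650 J.
Q = 0 for an adiabatic process, so W = −ΔU = -3650 J.

-3650 J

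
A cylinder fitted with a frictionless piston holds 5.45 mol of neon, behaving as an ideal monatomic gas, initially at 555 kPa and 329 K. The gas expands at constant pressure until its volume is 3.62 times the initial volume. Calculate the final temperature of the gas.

1190 K

V₁ = nRT₁/P₁ = 5.45×8.314×329/555 = 26.9 L.
Isobaric: P stays 555 kPa; V/T = const ⇒ T₂ = 1190 K, V₂ = 97.2 L.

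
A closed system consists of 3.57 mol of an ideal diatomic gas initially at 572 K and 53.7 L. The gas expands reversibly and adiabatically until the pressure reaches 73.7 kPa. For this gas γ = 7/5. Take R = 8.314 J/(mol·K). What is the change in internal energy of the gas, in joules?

P₁ = nRT₁/V₁ = 3.57×8.314×572/53.7 = 316 kPa.
Adiabatic: T₂/T₁ = (P₂/P₁)^((γ−1)/γ) ⇒ T₂ = 572×(0.233)^0.286 = 377 K; V₂ = 152 L.
For an ideal gas ΔU = nCvΔT with Cv = (5/2)R = 20.8 J/(mol·K).
ΔU = 3.57×20.8×(377−572) = -14400 J.

-14400 J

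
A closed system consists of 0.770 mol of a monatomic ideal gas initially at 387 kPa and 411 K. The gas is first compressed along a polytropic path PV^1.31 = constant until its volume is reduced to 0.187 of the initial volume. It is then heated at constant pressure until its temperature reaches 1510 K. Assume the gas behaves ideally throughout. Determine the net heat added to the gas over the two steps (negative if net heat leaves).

V₁ = nRT₁/P₁ = 0.770×8.314×411/387 = 6.80 L.
Step 1 — Polytropic n=1.31: T₂ = T₁(V₁/V₂)^(n−1) = 411×(5.35)^0.31 = 691 K; P₂ = P₁(V₁/V₂)^n = 3480 kPa.
W = (P₁V₁−P₂V₂)/(n−1) = (387×6.80−3480×1.27)/0.31 = -5790 J.
ΔU = nCvΔT = 0.770×12.5×(691−411) = 2690 J.
Q = ΔU + W = -3100 J.
State after step 1: P = 3480 kPa, V = 1.27 L, T = 691 K.
Step 2 — Isobaric: P stays 3480 kPa; V/T = const ⇒ T₂ = 1510 K, V₂ = 2.78 L.
W = PΔV = 3480×(2.78−1.27) kPa·L = 5240 J.
ΔU = nCvΔT = 0.770×12.5×(1510−691) = 7860 J.
Q = ΔU + W = nCpΔT = 13100 J.
Net over both steps: W = -543 J, Q = 10000 J, ΔU = 10600 J.

10000 J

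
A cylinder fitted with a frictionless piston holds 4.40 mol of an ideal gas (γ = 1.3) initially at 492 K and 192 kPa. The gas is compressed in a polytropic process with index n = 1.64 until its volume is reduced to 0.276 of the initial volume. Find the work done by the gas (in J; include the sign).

V₁ = nRT₁/P₁ = 4.40×8.314×492/192 = 93.7 L.
Polytropic n=1.64: T₂ = T₁(V₁/V₂)^(n−1) = 492×(3.62)^0.64 = 1120 K; P₂ = P₁(V₁/V₂)^n = 1590 kPa.
W = (P₁V₁−P₂V₂)/(n−1) = (192×93.7−1590×25.9)/0.64 = -36000 J.

-36000 J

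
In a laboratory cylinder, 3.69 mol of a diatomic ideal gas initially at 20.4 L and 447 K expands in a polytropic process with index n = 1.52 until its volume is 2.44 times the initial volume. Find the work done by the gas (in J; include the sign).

9790 J

P₁ = nRT₁/V₁ = 3.69×8.314×447/20.4 = 672 kPa.
Polytropic n=1.52: T₂ = T₁(V₁/V₂)^(n−1) = 447×(0.410)^0.52 = 281 K; P₂ = P₁(V₁/V₂)^n = 173 kPa.
W = (P₁V₁−P₂V₂)/(n−1) = (672×20.4−173×49.8)/0.52 = 9790 J.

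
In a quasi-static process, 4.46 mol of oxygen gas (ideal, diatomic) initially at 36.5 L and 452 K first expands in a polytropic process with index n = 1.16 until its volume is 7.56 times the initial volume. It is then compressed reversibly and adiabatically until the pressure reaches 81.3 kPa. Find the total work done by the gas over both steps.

23100 J

P₁ = nRT₁/V₁ = 4.46×8.314×452/36.5 = 459 kPa.
Step 1 — Polytropic n=1.16: T₂ = T₁(V₁/V₂)^(n−1) = 452×(0.132)^0.16 = 327 K; P₂ = P₁(V₁/V₂)^n = 43.9 kPa.
W = (P₁V₁−P₂V₂)/(n−1) = (459×36.5−43.9×276)/0.16 = 29000 J.
ΔU = nCvΔT = 4.46×20.8×(327−452) = -11600 J.
Q = ΔU + W = 17400 J.
State after step 1: P = 43.9 kPa, V = 276 L, T = 327 K.
Step 2 — Adiabatic: T₂/T₁ = (P₂/P₁)^((γ−1)/γ) ⇒ T₂ = 327×(1.85)^0.286 = 390 K; V₂ = 178 L.
ΔU = nCvΔT = 4.46×20.8×(390−327) = 5830 J.
Q = 0 for an adiabatic process, so W = −ΔU = -5830 J.
Net over both steps: W = 23100 J, Q = 17400 J, ΔU = -5760 J.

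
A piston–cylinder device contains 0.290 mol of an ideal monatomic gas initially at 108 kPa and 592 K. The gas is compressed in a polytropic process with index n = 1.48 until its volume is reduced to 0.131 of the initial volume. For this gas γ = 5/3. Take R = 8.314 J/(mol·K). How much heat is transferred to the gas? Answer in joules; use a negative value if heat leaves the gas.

V₁ = nRT₁/P₁ = 0.290×8.314×592/108 = 13.2 L.
Polytropic n=1.48: T₂ = T₁(V₁/V₂)^(n−1) = 592×(7.63)^0.48 = 1570 K; P₂ = P₁(V₁/V₂)^n = 2190 kPa.
W = (P₁V₁−P₂V₂)/(n−1) = (108×13.2−2190×1.73)/0.48 = -4910 J.
ΔU = nCvΔT = 0.290×12.5×(1570−592) = 3540 J.
Q = ΔU + W = -1380 J.

-1380 J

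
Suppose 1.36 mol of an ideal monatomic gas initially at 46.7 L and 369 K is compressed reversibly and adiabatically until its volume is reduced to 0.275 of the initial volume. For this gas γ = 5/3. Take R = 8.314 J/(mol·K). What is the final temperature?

873 K

P₁ = nRT₁/V₁ = 1.36×8.314×369/46.7 = 89.3 kPa.
Adiabatic: TV^(γ−1) = const ⇒ T₂ = 369×(3.64)^0.667 = 873 K; PV^γ = const ⇒ P₂ = 768 kPa.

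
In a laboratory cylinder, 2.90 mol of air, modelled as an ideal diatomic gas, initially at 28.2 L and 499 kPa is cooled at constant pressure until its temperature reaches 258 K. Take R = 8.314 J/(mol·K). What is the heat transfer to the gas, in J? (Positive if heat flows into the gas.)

T₁ = P₁V₁/(nR) = 499×28.2/(2.90×8.314) = 584 K.
Isobaric: P stays 499 kPa; V/T = const ⇒ T₂ = 258 K, V₂ = 12.5 L.
W = PΔV = 499×(12.5−28.2) kPa·L = -7850 J.
ΔU = nCvΔT = 2.90×20.8×(258−584) = -19600 J.
Q = ΔU + W = nCpΔT = -27500 J.

-27500 J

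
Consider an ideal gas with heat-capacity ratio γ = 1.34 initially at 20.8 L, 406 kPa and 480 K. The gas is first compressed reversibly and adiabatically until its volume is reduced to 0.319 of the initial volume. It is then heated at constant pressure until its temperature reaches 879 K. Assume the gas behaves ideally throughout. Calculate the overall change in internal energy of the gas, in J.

20600 J

n = P₁V₁/(RT₁) = 406×20.8/(8.314×480) = 2.12 mol.
Step 1 — Adiabatic: TV^(γ−1) = const ⇒ T₂ = 480×(3.13)^0.340 = 708 K; PV^γ = const ⇒ P₂ = 1880 kPa.
ΔU = nCvΔT = 2.12×24.5×(708−480) = 11800 J.
Q = 0 for an adiabatic process, so W = −ΔU = -11800 J.
State after step 1: P = 1880 kPa, V = 6.64 L, T = 708 K.
Step 2 — Isobaric: P stays 1880 kPa; V/T = const ⇒ T₂ = 879 K, V₂ = 8.24 L.
W = PΔV = 1880×(8.24−6.64) kPa·L = 3010 J.
ΔU = nCvΔT = 2.12×24.5×(879−708) = 8860 J.
Q = ΔU + W = nCpΔT = 11900 J.
Net over both steps: W = -8780 J, Q = 11900 J, ΔU = 20600 J.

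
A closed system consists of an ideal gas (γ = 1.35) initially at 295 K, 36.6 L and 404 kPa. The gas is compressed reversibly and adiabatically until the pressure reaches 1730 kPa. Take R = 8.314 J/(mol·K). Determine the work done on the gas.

19400 J

n = P₁V₁/(RT₁) = 404×36.6/(8.314×295) = 6.03 mol.
Adiabatic: T₂/T₁ = (P₂/P₁)^((γ−1)/γ) ⇒ T₂ = 295×(4.28)^0.259 = 430 K; V₂ = 12.5 L.
ΔU = nCvΔT = 6.03×23.8×(430−295) = 19400 J.
Q = 0 for an adiabatic process, so W = −ΔU = -19400 J.
Work done on the gas = −W_by = 19400 J.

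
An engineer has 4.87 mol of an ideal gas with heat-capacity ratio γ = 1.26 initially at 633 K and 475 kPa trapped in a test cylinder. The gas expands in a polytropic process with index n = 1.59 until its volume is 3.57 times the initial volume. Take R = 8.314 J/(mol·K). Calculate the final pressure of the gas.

V₁ = nRT₁/P₁ = 4.87×8.314×633/475 = 54.0 L.
Polytropic n=1.59: T₂ = T₁(V₁/V₂)^(n−1) = 633×(0.280)^0.59 = 299 K; P₂ = P₁(V₁/V₂)^n = 62.8 kPa.

62.8 kPa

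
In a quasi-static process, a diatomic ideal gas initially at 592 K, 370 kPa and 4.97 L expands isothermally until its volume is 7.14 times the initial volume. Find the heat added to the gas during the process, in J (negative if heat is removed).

n = P₁V₁/(RT₁) = 370×4.97/(8.314×592) = 0.374 mol.
Isothermal: T stays 592 K; PV = const ⇒ V₂ = 35.5 L, P₂ = 51.8 kPa.
ΔU = 0 (ideal gas, T constant).
W = nRT ln(V₂/V₁) = 0.374×8.314×592×ln(7.14) = 3610 J.
Q = ΔU + W = 3610 J.

3610 J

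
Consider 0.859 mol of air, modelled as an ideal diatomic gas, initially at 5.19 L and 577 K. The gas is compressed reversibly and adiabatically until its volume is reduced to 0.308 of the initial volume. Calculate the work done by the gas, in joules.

P₁ = nRT₁/V₁ = 0.859×8.314×577/5.19 = 794 kPa.
Adiabatic: TV^(γ−1) = const ⇒ T₂ = 577×(3.25)^0.400 = 924 K; PV^γ = const ⇒ P₂ = 4130 kPa.
ΔU = nCvΔT = 0.859×20.8×(924−577) = 6200 J.
Q = 0 for an adiabatic process, so W = −ΔU = -6200 J.

-6200 J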